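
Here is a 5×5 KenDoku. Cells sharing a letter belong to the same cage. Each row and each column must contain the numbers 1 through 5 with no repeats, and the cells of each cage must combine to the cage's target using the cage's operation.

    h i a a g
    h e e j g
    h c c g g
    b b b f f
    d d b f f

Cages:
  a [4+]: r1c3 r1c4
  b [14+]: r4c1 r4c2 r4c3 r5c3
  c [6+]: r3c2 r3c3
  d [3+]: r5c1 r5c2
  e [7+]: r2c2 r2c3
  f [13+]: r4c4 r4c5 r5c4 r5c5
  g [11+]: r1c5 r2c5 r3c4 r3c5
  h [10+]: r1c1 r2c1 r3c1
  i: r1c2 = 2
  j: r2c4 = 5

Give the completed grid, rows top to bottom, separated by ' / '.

Cage i is given, so r1c2 = 2.
J is a freebie, leaving r2c4 = 5.
2 is placed in column 2, leaving r5c2 = 1.
Row 5 already has 1; hence r5c1 = 2.
The only place for 2 in row 2 is r2c5.
Row 2 needs a 1, and only r2c1 is open for it.
The only place for 3 in column 1 is r4c1.
The only place for 3 in column 2 is r2c2.
Row 2 already has 3, leaving r2c3 = 4.
Column 3 already has 4, which forces r5c3 = 5.
The only place for 3 in column 3 is r1c3.
Row 1 already has 3; hence r1c4 = 1.
1 is placed in column 4; hence r4c4 = 2.
Cage g needs sum 11, leaving r3c5 = 1.
The 4 cells of cage b must have sum 14, so r4c2 = 5.
2 is placed in row 4, leaving r4c3 = 1.
Cage f needs sum 13; hence r4c5 = 4.
The 4 cells of cage f must have sum 13, so r5c4 = 4.
The 4 cells of cage f must have sum 13, which forces r5c5 = 3.
Column 5 already has 4, which forces r1c5 = 5.
Column 2 already has 5, leaving r3c2 = 4.
1 is placed in row 3, so r3c3 = 2.
Column 4 now contains 4, leaving r3c4 = 3.
5 is placed in row 1, so r1c1 = 4.
Row 3 now contains 4, leaving r3c1 = 5.

4 2 3 1 5 / 1 3 4 5 2 / 5 4 2 3 1 / 3 5 1 2 4 / 2 1 5 4 3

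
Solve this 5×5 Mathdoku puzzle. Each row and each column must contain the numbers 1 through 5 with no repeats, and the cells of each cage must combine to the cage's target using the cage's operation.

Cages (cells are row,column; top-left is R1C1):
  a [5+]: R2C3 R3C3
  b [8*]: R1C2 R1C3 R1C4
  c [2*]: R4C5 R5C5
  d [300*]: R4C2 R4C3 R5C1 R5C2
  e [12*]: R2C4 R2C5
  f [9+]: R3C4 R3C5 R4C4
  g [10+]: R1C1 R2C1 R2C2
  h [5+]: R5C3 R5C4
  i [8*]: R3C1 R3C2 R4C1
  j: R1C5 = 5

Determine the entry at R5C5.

1

Cage j is given; hence R1C5 = 5.
Row 1 needs a 3, and only R1C1 is open for it.
Row 2 needs a 1, and only R2C3 is open for it.
The two cells of cage a must have sum 5, leaving R3C3 = 4.
Column 3 already has 4, leaving R1C3 = 2.
Cage i needs product 8, so R4C1 = 4.
Column 1 already has 4, which forces R5C1 = 5.
2 is placed in column 3, which forces R5C3 = 3.
Row 5 now contains 3, which forces R5C4 = 2.
Row 5 already has 2, so R5C5 = 1.
Column 1 already has 5, so R2C1 = 2.
Cage g needs sum 10, leaving R2C2 = 5.
Column 1 already has 2, so R3C1 = 1.
Row 3 now contains 1, leaving R3C2 = 2.
Row 3 now contains 1; hence R3C4 = 5.
Cage f has sum 9, leaving R3C5 = 3.
The 4 cells of cage d must have product 300, which forces R4C2 = 3.
Column 3 already has 3, so R4C3 = 5.
Column 4 already has 5, leaving R4C4 = 1.
Column 5 already has 1, which forces R4C5 = 2.
Row 5 now contains 3, which forces R5C2 = 4.
Column 2 now contains 4; hence R1C2 = 1.
1 is placed in column 4, so R1C4 = 4.
Cage e's pair has product 12, which forces R2C4 = 3.
Column 5 already has 3, which forces R2C5 = 4.
The full grid is 3 1 2 4 5 / 2 5 1 3 4 / 1 2 4 5 3 / 4 3 5 1 2 / 5 4 3 2 1.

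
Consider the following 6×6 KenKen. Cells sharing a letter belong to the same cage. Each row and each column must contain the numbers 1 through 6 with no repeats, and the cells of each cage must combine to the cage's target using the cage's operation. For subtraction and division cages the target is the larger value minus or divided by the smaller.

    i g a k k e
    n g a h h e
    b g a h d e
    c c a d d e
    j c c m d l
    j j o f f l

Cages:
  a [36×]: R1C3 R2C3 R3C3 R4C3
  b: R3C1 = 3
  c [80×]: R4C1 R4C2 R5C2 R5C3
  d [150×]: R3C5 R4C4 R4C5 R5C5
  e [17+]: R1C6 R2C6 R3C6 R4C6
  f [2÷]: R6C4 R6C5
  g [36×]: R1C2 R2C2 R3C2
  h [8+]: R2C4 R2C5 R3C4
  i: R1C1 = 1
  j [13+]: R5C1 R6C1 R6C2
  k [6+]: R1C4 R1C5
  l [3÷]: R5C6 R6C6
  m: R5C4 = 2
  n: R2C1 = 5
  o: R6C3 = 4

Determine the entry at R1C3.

6

Cage i is a single given cell; hence R1C1 = 1.
Cage n is given; hence R2C1 = 5.
Cage b is given, which forces R3C1 = 3.
Cage d needs product 150, so R4C4 = 5.
Cage m is given, leaving R5C4 = 2.
Cage o is a single given cell; hence R6C3 = 4.
Column 4 already has 2; hence R1C4 = 4.
Cage k needs two cells with sum 6, so R1C5 = 2.
Column 4 now contains 4; hence R3C4 = 1.
The 4 cells of cage c must have product 80; hence R4C1 = 4.
Cage c needs product 80, so R4C2 = 1.
4 is placed in column 1, leaving R5C1 = 6.
Cage c needs product 80, leaving R5C2 = 4.
Cage c needs product 80, so R5C3 = 5.
Column 1 now contains 6, so R6C1 = 2.
Cage a has product 36, so R2C3 = 1.
Row 2 now contains 1, leaving R2C5 = 4.
Cage d has product 150, which forces R3C5 = 5.
Cage d needs product 150, which forces R4C5 = 6.
Row 4 already has 6, so R4C6 = 2.
The 4 cells of cage d must have product 150, which forces R5C5 = 1.
Row 5 already has 1; hence R5C6 = 3.
Cage j has sum 13, leaving R6C2 = 5.
Column 5 already has 6, which forces R6C5 = 3.
Column 6 now contains 3; hence R6C6 = 1.
Cage a has product 36, which forces R1C3 = 6.
The 4 cells of cage e must have sum 17, so R1C6 = 5.
The 3 cells of cage h must have sum 8; hence R2C4 = 3.
Column 6 already has 2, which forces R2C6 = 6.
Cage a has product 36, so R3C3 = 2.
The 4 cells of cage e must have sum 17, leaving R3C6 = 4.
2 is placed in row 4, so R4C3 = 3.
3 is placed in row 6; hence R6C4 = 6.
6 is placed in row 1, leaving R1C2 = 3.
Row 2 now contains 6, leaving R2C2 = 2.
2 is placed in row 3, which forces R3C2 = 6.
Completed grid: 1 3 6 4 2 5 / 5 2 1 3 4 6 / 3 6 2 1 5 4 / 4 1 3 5 6 2 / 6 4 5 2 1 3 / 2 5 4 6 3 1.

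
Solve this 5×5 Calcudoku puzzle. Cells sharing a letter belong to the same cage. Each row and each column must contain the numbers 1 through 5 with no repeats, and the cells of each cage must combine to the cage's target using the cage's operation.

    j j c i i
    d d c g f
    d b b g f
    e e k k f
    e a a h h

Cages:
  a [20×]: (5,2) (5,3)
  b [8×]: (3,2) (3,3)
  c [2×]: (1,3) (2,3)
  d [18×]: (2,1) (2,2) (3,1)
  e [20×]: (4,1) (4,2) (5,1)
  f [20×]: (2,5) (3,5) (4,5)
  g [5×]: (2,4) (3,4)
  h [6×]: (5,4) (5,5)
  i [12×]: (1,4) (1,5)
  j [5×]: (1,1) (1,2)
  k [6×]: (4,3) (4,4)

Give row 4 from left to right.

Cage d needs product 18, so (2,1) = 2.
Cage d has product 18, leaving (2,2) = 3.
Row 2 now contains 2, leaving (2,3) = 1.
Row 2 already has 1, which forces (2,4) = 5.
Row 2 now contains 5, so (2,5) = 4.
Cage d needs product 18, leaving (3,1) = 3.
Column 4 now contains 5, which forces (3,4) = 1.
Row 3 now contains 1, leaving (3,5) = 5.
Column 5 now contains 5, so (4,5) = 1.
Column 3 already has 1, leaving (1,3) = 2.
Cage i needs two cells with product 12, which forces (1,4) = 4.
Column 5 already has 4; hence (1,5) = 3.
Column 3 now contains 2, which forces (3,3) = 4.
Column 3 now contains 2, leaving (4,3) = 3.
Row 4 now contains 3, so (4,4) = 2.
Cage e needs product 20, leaving (5,1) = 1.
4 is placed in column 3; hence (5,3) = 5.
2 is placed in column 4; hence (5,4) = 3.
3 is placed in column 5; hence (5,5) = 2.
Column 1 now contains 1, leaving (1,1) = 5.
Cage j's pair has product 5, leaving (1,2) = 1.
4 is placed in row 3; hence (3,2) = 2.
Column 1 now contains 5, which forces (4,1) = 4.
4 is placed in row 4, which forces (4,2) = 5.
5 is placed in row 5; hence (5,2) = 4.
Completed grid: 5 1 2 4 3 / 2 3 1 5 4 / 3 2 4 1 5 / 4 5 3 2 1 / 1 4 5 3 2.

4 5 3 2 1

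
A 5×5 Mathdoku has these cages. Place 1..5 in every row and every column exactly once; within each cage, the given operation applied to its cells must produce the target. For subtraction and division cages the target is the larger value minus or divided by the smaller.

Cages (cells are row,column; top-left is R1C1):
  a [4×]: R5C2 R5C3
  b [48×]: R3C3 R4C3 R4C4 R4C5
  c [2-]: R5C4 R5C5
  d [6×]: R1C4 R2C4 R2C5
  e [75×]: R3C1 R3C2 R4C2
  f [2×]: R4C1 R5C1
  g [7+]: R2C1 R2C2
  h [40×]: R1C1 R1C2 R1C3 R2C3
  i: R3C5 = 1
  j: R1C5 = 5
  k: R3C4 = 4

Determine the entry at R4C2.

5

Cage j is given, which forces R1C5 = 5.
Cage e needs product 75, leaving R3C1 = 5.
Cage e needs product 75, leaving R3C2 = 3.
Cage k is a single given cell, leaving R3C4 = 4.
Cage i is a single given cell; hence R3C5 = 1.
Cage e needs product 75, which forces R4C2 = 5.
Cage g needs two cells with sum 7, leaving R2C1 = 3.
The two cells of cage g must have sum 7; hence R2C2 = 4.
The 4 cells of cage h must have product 40, which forces R2C3 = 5.
3 is placed in row 2, which forces R2C5 = 2.
Row 3 now contains 4; hence R3C3 = 2.
Column 2 already has 4, leaving R5C2 = 1.
Row 5 now contains 1, so R5C3 = 4.
Row 5 already has 4, so R5C5 = 3.
Cage h has product 40, so R1C1 = 4.
1 is placed in column 2, so R1C2 = 2.
Column 3 now contains 4, leaving R1C3 = 1.
Cage d has product 6, leaving R1C4 = 3.
Row 2 now contains 2, so R2C4 = 1.
Cage f's pair has product 2, so R4C1 = 1.
Column 3 now contains 4, so R4C3 = 3.
Cage b needs product 48, which forces R4C4 = 2.
Column 5 already has 3, leaving R4C5 = 4.
Row 5 now contains 1, which forces R5C1 = 2.
Cage c needs two cells with difference 2, which forces R5C4 = 5.
The full grid is 4 2 1 3 5 / 3 4 5 1 2 / 5 3 2 4 1 / 1 5 3 2 4 / 2 1 4 5 3.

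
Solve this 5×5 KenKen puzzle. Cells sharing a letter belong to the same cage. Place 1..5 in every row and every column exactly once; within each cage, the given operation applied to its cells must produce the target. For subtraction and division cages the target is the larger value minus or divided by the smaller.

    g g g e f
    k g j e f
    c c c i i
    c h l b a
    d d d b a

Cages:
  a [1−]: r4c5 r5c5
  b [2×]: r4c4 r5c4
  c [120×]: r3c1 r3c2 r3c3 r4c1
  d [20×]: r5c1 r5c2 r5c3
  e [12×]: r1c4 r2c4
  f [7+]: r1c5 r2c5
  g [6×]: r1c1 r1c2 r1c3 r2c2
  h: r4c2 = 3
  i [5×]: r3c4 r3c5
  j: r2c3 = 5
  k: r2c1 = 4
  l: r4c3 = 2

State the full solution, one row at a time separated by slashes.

Cage k is a single given cell, leaving r2c1 = 4.
Cage g has product 6, which forces r2c2 = 1.
Cage j is a single given cell; hence r2c3 = 5.
Row 2 already has 4, so r2c4 = 3.
3 is placed in row 2, leaving r2c5 = 2.
Cage h is a single given cell, which forces r4c2 = 3.
Cage l is a single given cell, leaving r4c3 = 2.
2 is placed in row 4, so r4c4 = 1.
1 is placed in column 4; hence r5c4 = 2.
3 is placed in column 2, leaving r1c2 = 2.
Column 4 already has 3, which forces r1c4 = 4.
Cage f needs two cells with sum 7, leaving r1c5 = 5.
Column 2 now contains 2, so r3c2 = 4.
Row 3 already has 4, so r3c3 = 3.
1 is placed in column 4; hence r3c4 = 5.
Cage i's pair has product 5, so r3c5 = 1.
2 is placed in row 4, so r4c1 = 5.
Column 5 now contains 5, leaving r4c5 = 4.
Column 1 now contains 5, so r5c1 = 1.
4 is placed in column 2; hence r5c2 = 5.
Row 5 now contains 1, leaving r5c3 = 4.
4 is placed in column 5, so r5c5 = 3.
Column 1 now contains 1, which forces r1c1 = 3.
Column 3 now contains 3, so r1c3 = 1.
3 is placed in row 3; hence r3c1 = 2.

3 2 1 4 5 / 4 1 5 3 2 / 2 4 3 5 1 / 5 3 2 1 4 / 1 5 4 2 3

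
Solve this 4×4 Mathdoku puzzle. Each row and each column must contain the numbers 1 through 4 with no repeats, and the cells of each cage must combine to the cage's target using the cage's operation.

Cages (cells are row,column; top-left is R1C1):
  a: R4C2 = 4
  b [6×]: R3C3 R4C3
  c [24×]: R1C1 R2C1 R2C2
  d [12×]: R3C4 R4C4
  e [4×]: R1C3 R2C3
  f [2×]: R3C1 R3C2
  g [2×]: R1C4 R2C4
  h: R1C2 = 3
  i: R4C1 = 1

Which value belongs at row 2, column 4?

H is a freebie, so R1C2 = 3.
Cage i is a single given cell, so R4C1 = 1.
Cage a is given, so R4C2 = 4.
4 is placed in row 4; hence R4C4 = 3.
Cage c has product 24, so R1C1 = 4.
4 is placed in row 1; hence R1C3 = 1.
Row 1 already has 1, which forces R1C4 = 2.
The 3 cells of cage c must have product 24, leaving R2C1 = 3.
Column 2 already has 4, which forces R2C2 = 2.
Column 3 already has 1, so R2C3 = 4.
2 is placed in column 4, so R2C4 = 1.
1 is placed in column 1, leaving R3C1 = 2.
The two cells of cage f must have product 2, so R3C2 = 1.
Cage b's pair has product 6, leaving R3C3 = 3.
Column 4 now contains 3, leaving R3C4 = 4.
Row 4 now contains 3, leaving R4C3 = 2.
Filled in: 4 3 1 2 / 3 2 4 1 / 2 1 3 4 / 1 4 2 3.

1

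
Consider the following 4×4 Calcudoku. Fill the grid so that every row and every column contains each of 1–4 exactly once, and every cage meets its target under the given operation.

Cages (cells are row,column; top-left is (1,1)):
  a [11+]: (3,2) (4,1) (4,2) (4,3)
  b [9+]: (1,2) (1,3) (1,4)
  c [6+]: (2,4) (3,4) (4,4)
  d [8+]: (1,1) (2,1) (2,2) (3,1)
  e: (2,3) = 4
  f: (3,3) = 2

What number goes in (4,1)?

3

Cage e is a single given cell, so (2,3) = 4.
Cage f is given, which forces (3,3) = 2.
Column 3 now contains 2, so (1,3) = 3.
3 is placed in column 3, leaving (4,3) = 1.
In row 1, 1 can only go at (1,1), so (1,1) = 1.
Cage d has sum 8; hence (2,1) = 2.
Cage d has sum 8, which forces (2,2) = 1.
1 is placed in row 2, leaving (2,4) = 3.
Cage d has sum 8, which forces (3,1) = 4.
Row 3 now contains 4, so (3,2) = 3.
Column 4 already has 3, leaving (3,4) = 1.
4 is placed in column 1, which forces (4,1) = 3.
Column 4 already has 3; hence (4,4) = 2.
Cage b needs sum 9; hence (1,2) = 2.
Column 4 already has 2, so (1,4) = 4.
2 is placed in row 4, leaving (4,2) = 4.
Completed grid: 1 2 3 4 / 2 1 4 3 / 4 3 2 1 / 3 4 1 2.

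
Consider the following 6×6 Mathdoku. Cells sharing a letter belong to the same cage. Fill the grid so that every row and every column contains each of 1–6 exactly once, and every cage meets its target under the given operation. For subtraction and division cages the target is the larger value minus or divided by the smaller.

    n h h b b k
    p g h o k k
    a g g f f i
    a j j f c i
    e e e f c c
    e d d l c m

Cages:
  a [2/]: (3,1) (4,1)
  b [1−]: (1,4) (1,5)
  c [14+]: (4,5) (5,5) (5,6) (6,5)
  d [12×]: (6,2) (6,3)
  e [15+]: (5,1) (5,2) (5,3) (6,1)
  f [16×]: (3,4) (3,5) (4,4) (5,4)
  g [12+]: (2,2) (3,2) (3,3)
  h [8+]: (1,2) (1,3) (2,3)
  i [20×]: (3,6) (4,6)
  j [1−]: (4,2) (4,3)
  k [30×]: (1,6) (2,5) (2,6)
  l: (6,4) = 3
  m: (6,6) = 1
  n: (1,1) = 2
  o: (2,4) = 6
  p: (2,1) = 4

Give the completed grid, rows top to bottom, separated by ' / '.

Cage n is a single given cell, so (1,1) = 2.
Cage p is given; hence (2,1) = 4.
Cage o is a single given cell, which forces (2,4) = 6.
Cage f needs product 16, which forces (3,5) = 2.
L is a freebie, which forces (6,4) = 3.
Cage m is a single given cell, leaving (6,6) = 1.
In row 6, 4 can only go at (6,5), so (6,5) = 4.
The only place for 5 in row 6 is (6,1).
In column 1, 1 can only go at (5,1), so (5,1) = 1.
Column 4 needs a 5, and only (1,4) is open for it.
Cage b's pair has difference 1, so (1,5) = 6.
Row 1 already has 6; hence (1,6) = 3.
Cage h needs sum 8; hence (2,3) = 3.
Cage k has product 30; hence (2,5) = 5.
Cage k has product 30; hence (2,6) = 2.
Column 5 already has 5, so (5,5) = 3.
Row 2 now contains 2, which forces (2,2) = 1.
Column 5 already has 3, so (4,5) = 1.
Cage c needs sum 14, leaving (5,6) = 6.
1 is placed in column 2; hence (1,2) = 4.
Cage h has sum 8; hence (1,3) = 1.
Cage f needs product 16, so (3,4) = 1.
Column 2 already has 4, which forces (5,2) = 5.
Row 5 already has 5; hence (5,3) = 4.
Row 5 now contains 4, so (5,4) = 2.
Column 2 now contains 5; hence (3,2) = 6.
The 3 cells of cage g must have sum 12, so (3,3) = 5.
Row 3 now contains 5, leaving (3,6) = 4.
6 is placed in column 2; hence (4,2) = 3.
Column 3 now contains 5; hence (4,3) = 2.
Column 4 now contains 2, which forces (4,4) = 4.
4 is placed in column 6, so (4,6) = 5.
6 is placed in column 2; hence (6,2) = 2.
2 is placed in column 3; hence (6,3) = 6.
6 is placed in row 3, so (3,1) = 3.
Row 4 already has 3, so (4,1) = 6.

2 4 1 5 6 3 / 4 1 3 6 5 2 / 3 6 5 1 2 4 / 6 3 2 4 1 5 / 1 5 4 2 3 6 / 5 2 6 3 4 1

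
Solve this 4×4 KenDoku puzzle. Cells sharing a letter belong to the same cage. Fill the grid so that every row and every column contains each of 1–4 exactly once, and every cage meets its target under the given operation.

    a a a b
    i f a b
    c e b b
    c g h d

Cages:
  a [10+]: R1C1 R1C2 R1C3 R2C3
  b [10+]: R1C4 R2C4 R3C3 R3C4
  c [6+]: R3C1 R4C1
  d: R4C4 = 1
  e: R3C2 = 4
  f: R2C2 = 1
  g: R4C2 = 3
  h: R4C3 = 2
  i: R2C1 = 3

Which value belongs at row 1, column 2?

2

Cage i is a single given cell; hence R2C1 = 3.
Cage f is a single given cell; hence R2C2 = 1.
Cage e is a single given cell, leaving R3C2 = 4.
G is a freebie; hence R4C2 = 3.
Cage h is a single given cell; hence R4C3 = 2.
Cage d is given, so R4C4 = 1.
Cage a needs sum 10, so R1C1 = 1.
Column 2 now contains 3, which forces R1C2 = 2.
The 4 cells of cage a must have sum 10, which forces R1C3 = 3.
3 is placed in row 1, so R1C4 = 4.
Column 3 now contains 2, so R2C3 = 4.
Column 4 already has 4; hence R2C4 = 2.
4 is placed in row 3, leaving R3C1 = 2.
Cage b needs sum 10, leaving R3C3 = 1.
2 is placed in column 4; hence R3C4 = 3.
2 is placed in row 4, leaving R4C1 = 4.
Completed grid: 1 2 3 4 / 3 1 4 2 / 2 4 1 3 / 4 3 2 1.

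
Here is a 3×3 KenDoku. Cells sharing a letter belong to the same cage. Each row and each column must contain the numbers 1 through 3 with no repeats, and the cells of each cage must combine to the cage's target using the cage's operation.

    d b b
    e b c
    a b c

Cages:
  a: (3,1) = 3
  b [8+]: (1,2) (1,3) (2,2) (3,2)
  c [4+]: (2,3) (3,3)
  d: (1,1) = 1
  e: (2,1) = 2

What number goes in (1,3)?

2

Cage d is given; hence (1,1) = 1.
Row 1 now contains 1, which forces (1,2) = 3.
Cage b needs sum 8, leaving (1,3) = 2.
Cage e is given; hence (2,1) = 2.
2 is placed in row 2, leaving (2,2) = 1.
Row 2 already has 1, leaving (2,3) = 3.
Cage a is a single given cell; hence (3,1) = 3.
1 is placed in column 2, so (3,2) = 2.
Column 3 already has 3, so (3,3) = 1.
Filled in: 1 3 2 / 2 1 3 / 3 2 1.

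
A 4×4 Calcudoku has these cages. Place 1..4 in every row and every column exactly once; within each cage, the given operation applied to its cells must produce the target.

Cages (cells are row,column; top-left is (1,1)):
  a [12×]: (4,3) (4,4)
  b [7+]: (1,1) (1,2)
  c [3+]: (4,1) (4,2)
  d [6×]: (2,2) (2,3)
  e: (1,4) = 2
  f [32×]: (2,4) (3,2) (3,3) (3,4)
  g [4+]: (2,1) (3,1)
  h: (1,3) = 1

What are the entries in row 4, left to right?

H is a freebie, so (1,3) = 1.
Cage e is a single given cell, which forces (1,4) = 2.
The 4 cells of cage f must have product 32; hence (2,4) = 4.
Column 4 now contains 2; hence (3,4) = 1.
Column 4 now contains 4, leaving (4,4) = 3.
Cage g needs two cells with sum 4, leaving (2,1) = 1.
Row 3 now contains 1; hence (3,1) = 3.
1 is placed in column 1, so (4,1) = 2.
Row 4 already has 2; hence (4,2) = 1.
Row 4 already has 3, leaving (4,3) = 4.
Column 1 now contains 3, leaving (1,1) = 4.
Cage b's pair has sum 7; hence (1,2) = 3.
3 is placed in column 2, so (2,2) = 2.
Row 2 now contains 2, so (2,3) = 3.
Cage f needs product 32, so (3,2) = 4.
Column 3 now contains 4; hence (3,3) = 2.
The full grid is 4 3 1 2 / 1 2 3 4 / 3 4 2 1 / 2 1 4 3.

2 1 4 3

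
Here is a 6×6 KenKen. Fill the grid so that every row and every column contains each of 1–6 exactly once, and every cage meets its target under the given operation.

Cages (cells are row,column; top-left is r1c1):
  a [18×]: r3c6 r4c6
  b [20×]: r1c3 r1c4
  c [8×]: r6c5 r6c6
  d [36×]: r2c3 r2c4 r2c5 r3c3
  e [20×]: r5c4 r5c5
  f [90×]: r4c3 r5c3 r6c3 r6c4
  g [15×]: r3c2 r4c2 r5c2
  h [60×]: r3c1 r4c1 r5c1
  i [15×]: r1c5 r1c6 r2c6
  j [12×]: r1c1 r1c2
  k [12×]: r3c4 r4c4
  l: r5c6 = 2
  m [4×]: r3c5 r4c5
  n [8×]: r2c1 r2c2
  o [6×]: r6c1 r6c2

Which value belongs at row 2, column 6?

Cage l is a single given cell; hence r5c6 = 2.
2 is placed in column 6, so r6c6 = 4.
Row 6 already has 4, which forces r6c5 = 2.
The only place for 5 in row 2 is r2c6.
In column 1, 1 can only go at r6c1, so r6c1 = 1.
Row 6 now contains 1, so r6c2 = 6.
In row 1, 2 can only go at r1c2, so r1c2 = 2.
Cage j needs two cells with product 12, leaving r1c1 = 6.
Cage n's pair has product 8, so r2c1 = 2.
Column 2 now contains 2, which forces r2c2 = 4.
Cage d needs product 36, so r3c3 = 2.
In row 4, 2 can only go at r4c4, so r4c4 = 2.
Cage k's pair has product 12, leaving r3c4 = 6.
6 is placed in row 3, which forces r3c6 = 3.
Column 6 already has 3; hence r4c6 = 6.
Cage i needs product 15, so r1c5 = 3.
Column 6 already has 3; hence r1c6 = 1.
6 is placed in row 4, leaving r4c3 = 1.
Row 4 now contains 1, leaving r4c5 = 4.
The 4 cells of cage f must have product 90, so r5c3 = 6.
4 is placed in column 5, leaving r5c5 = 5.
Column 3 already has 6, so r2c3 = 3.
Cage d has product 36, which forces r2c4 = 1.
The 4 cells of cage d must have product 36, which forces r2c5 = 6.
4 is placed in column 5, which forces r3c5 = 1.
Row 5 already has 5, leaving r5c4 = 4.
3 is placed in column 3; hence r6c3 = 5.
Row 6 now contains 5; hence r6c4 = 3.
Column 3 already has 5, leaving r1c3 = 4.
Column 4 already has 4, so r1c4 = 5.
The 3 cells of cage h must have product 60; hence r3c1 = 4.
1 is placed in row 3, which forces r3c2 = 5.
Cage h needs product 60; hence r4c1 = 5.
Cage g needs product 15, which forces r4c2 = 3.
4 is placed in row 5, leaving r5c1 = 3.
Cage g needs product 15, leaving r5c2 = 1.
Filled in: 6 2 4 5 3 1 / 2 4 3 1 6 5 / 4 5 2 6 1 3 / 5 3 1 2 4 6 / 3 1 6 4 5 2 / 1 6 5 3 2 4.

5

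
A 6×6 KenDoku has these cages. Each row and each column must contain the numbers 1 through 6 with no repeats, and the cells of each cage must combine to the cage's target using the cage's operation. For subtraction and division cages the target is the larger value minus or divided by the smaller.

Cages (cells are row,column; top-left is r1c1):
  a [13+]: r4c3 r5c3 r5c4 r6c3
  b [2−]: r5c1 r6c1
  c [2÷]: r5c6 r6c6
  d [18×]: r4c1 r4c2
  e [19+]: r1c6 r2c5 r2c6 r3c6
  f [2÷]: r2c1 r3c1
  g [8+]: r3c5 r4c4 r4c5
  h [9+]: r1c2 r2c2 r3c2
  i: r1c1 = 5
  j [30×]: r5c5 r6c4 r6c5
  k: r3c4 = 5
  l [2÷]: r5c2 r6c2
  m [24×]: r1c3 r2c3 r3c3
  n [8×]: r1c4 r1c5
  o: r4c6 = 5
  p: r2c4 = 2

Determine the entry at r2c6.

3

I is a freebie, leaving r1c1 = 5.
Cage p is given, leaving r2c4 = 2.
K is a freebie, so r3c4 = 5.
Cage o is given, which forces r4c6 = 5.
2 is placed in column 4, which forces r1c4 = 4.
Cage n's pair has product 8; hence r1c5 = 2.
Cage e has sum 19, leaving r2c5 = 6.
Cage j has product 30, so r6c4 = 6.
In row 2, 5 can only go at r2c2, so r2c2 = 5.
Row 4 needs a 2, and only r4c3 is open for it.
Row 3 needs a 2, and only r3c1 is open for it.
In row 2, 3 can only go at r2c6, so r2c6 = 3.
Column 6 now contains 3, so r1c6 = 6.
The 4 cells of cage e must have sum 19, so r3c6 = 4.
Row 1 now contains 6; hence r1c3 = 1.
Cage m needs product 24, leaving r2c3 = 4.
Cage m has product 24, leaving r3c3 = 6.
Cage g needs sum 8, leaving r4c5 = 4.
6 is placed in column 3, which forces r5c3 = 5.
Row 5 now contains 5, leaving r5c5 = 1.
1 is placed in row 5, leaving r5c6 = 2.
4 is placed in column 3; hence r6c3 = 3.
1 is placed in column 5, so r6c5 = 5.
Column 6 already has 2, which forces r6c6 = 1.
Row 1 already has 1; hence r1c2 = 3.
Row 2 already has 4, so r2c1 = 1.
The 3 cells of cage h must have sum 9, so r3c2 = 1.
1 is placed in column 5, leaving r3c5 = 3.
3 is placed in column 2; hence r4c2 = 6.
Cage g has sum 8; hence r4c4 = 1.
The two cells of cage b must have difference 2, leaving r5c1 = 6.
The two cells of cage l must have quotient 2, leaving r5c2 = 4.
1 is placed in row 5, which forces r5c4 = 3.
Row 6 now contains 1, so r6c1 = 4.
Cage l's pair has quotient 2, so r6c2 = 2.
6 is placed in row 4, which forces r4c1 = 3.
The full grid is 5 3 1 4 2 6 / 1 5 4 2 6 3 / 2 1 6 5 3 4 / 3 6 2 1 4 5 / 6 4 5 3 1 2 / 4 2 3 6 5 1.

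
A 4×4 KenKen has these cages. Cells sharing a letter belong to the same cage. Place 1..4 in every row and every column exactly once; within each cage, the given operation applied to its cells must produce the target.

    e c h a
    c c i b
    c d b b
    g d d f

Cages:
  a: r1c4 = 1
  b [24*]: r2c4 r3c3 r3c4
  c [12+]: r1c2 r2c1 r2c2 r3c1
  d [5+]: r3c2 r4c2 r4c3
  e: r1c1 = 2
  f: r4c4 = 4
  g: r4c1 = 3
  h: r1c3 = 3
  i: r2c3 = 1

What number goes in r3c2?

2

Cage e is given; hence r1c1 = 2.
Cage h is given, so r1c3 = 3.
Cage a is a single given cell; hence r1c4 = 1.
Cage i is given; hence r2c3 = 1.
Cage g is given, so r4c1 = 3.
Row 4 already has 3, so r4c2 = 1.
Column 3 now contains 1, leaving r4c3 = 2.
Cage f is a single given cell, leaving r4c4 = 4.
Row 1 already has 1, which forces r1c2 = 4.
Column 1 now contains 3, leaving r2c1 = 4.
Cage c needs sum 12; hence r2c2 = 3.
Row 2 already has 3, which forces r2c4 = 2.
Cage c has sum 12, so r3c1 = 1.
Column 2 already has 1; hence r3c2 = 2.
Column 3 now contains 2; hence r3c3 = 4.
2 is placed in column 4; hence r3c4 = 3.
Filled in: 2 4 3 1 / 4 3 1 2 / 1 2 4 3 / 3 1 2 4.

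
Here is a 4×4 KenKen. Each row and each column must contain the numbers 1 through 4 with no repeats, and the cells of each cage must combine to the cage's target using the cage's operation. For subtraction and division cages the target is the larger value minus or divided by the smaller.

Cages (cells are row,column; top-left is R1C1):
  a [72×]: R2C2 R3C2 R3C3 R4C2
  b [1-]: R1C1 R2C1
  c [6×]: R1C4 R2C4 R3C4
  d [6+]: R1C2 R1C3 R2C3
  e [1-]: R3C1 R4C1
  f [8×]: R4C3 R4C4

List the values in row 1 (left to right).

3 1 4 2

Cage a has product 72, leaving R3C3 = 3.
The only place for 1 in row 4 is R4C1.
Cage e needs two cells with difference 1; hence R3C1 = 2.
2 is placed in row 3, leaving R3C2 = 4.
2 is placed in row 3; hence R3C4 = 1.
Row 2 needs a 1, and only R2C3 is open for it.
Row 1 needs a 1, and only R1C2 is open for it.
Cage d needs sum 6, so R1C3 = 4.
Column 3 already has 4, which forces R4C3 = 2.
Row 4 already has 2, so R4C4 = 4.
Row 1 now contains 4; hence R1C1 = 3.
Row 1 already has 3, leaving R1C4 = 2.
Cage b needs two cells with difference 1, which forces R2C1 = 4.
The 4 cells of cage a must have product 72; hence R2C2 = 2.
2 is placed in column 4, which forces R2C4 = 3.
Row 4 already has 2, leaving R4C2 = 3.
The full grid is 3 1 4 2 / 4 2 1 3 / 2 4 3 1 / 1 3 2 4.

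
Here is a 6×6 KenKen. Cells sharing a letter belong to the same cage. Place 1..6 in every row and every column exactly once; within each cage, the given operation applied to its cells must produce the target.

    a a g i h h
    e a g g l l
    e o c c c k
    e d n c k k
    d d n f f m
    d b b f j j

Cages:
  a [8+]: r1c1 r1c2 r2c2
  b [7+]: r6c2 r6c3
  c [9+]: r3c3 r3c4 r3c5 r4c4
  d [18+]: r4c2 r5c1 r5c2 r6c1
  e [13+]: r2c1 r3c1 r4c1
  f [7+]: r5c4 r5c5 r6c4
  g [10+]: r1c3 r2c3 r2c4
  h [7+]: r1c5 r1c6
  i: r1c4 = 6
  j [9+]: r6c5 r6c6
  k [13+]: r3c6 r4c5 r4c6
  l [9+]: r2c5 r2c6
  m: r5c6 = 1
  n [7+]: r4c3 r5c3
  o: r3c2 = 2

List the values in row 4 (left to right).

6 5 2 1 3 4

Cage i is a single given cell, leaving r1c4 = 6.
Cage o is given, leaving r3c2 = 2.
Cage m is a single given cell, leaving r5c6 = 1.
Cage c needs sum 9; hence r4c4 = 1.
1 is placed in column 4, so r6c4 = 2.
Cage f needs sum 7, so r5c4 = 3.
Cage f has sum 7, so r5c5 = 2.
Column 4 now contains 3, leaving r3c4 = 4.
Column 4 now contains 4, which forces r2c4 = 5.
Column 3 needs a 5, and only r5c3 is open for it.
Cage n's pair has sum 7, so r4c3 = 2.
Row 2 needs a 2, and only r2c1 is open for it.
The only place for 2 in row 1 is r1c6.
The two cells of cage h must have sum 7, leaving r1c5 = 5.
The only place for 5 in row 3 is r3c1.
Column 1 now contains 5, so r4c1 = 6.
Cage d has sum 18, so r4c2 = 5.
Column 1 now contains 6, so r5c1 = 4.
4 is placed in row 5, which forces r5c2 = 6.
Column 1 now contains 5; hence r6c1 = 3.
Column 1 already has 3, so r1c1 = 1.
Row 1 already has 1, leaving r1c3 = 4.
4 is placed in column 3, which forces r2c3 = 1.
Column 3 now contains 1; hence r3c3 = 3.
3 is placed in row 3, which forces r3c5 = 1.
Cage k has sum 13, leaving r3c6 = 6.
Cage b needs two cells with sum 7, leaving r6c2 = 1.
Cage b's pair has sum 7; hence r6c3 = 6.
Cage j's pair has sum 9, which forces r6c5 = 4.
Cage j's pair has sum 9, leaving r6c6 = 5.
4 is placed in row 1; hence r1c2 = 3.
Cage a has sum 8; hence r2c2 = 4.
Cage l needs two cells with sum 9, which forces r2c5 = 6.
6 is placed in column 6; hence r2c6 = 3.
Column 5 already has 4; hence r4c5 = 3.
Cage k has sum 13, leaving r4c6 = 4.
Filled in: 1 3 4 6 5 2 / 2 4 1 5 6 3 / 5 2 3 4 1 6 / 6 5 2 1 3 4 / 4 6 5 3 2 1 / 3 1 6 2 4 5.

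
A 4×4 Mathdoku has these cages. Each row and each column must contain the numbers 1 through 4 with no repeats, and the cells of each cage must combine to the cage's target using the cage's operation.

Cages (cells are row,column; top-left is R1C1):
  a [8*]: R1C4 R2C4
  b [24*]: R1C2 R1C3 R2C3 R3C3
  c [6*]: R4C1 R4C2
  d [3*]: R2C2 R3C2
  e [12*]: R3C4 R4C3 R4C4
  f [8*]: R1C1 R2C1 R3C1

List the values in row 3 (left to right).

4 1 2 3

The only place for 3 in column 1 is R4C1.
The 3 cells of cage e must have product 12, leaving R3C4 = 3.
Row 4 now contains 3, so R4C2 = 2.
Cage d's pair has product 3, leaving R2C2 = 3.
Row 3 now contains 3, so R3C2 = 1.
1 is placed in column 2; hence R1C2 = 4.
The 4 cells of cage b must have product 24, so R1C3 = 3.
Row 1 already has 4; hence R1C4 = 2.
Cage b has product 24, leaving R2C3 = 1.
2 is placed in column 4, leaving R2C4 = 4.
Cage b needs product 24; hence R3C3 = 2.
1 is placed in column 3; hence R4C3 = 4.
Column 4 now contains 4, which forces R4C4 = 1.
2 is placed in row 1, leaving R1C1 = 1.
Row 2 now contains 4, so R2C1 = 2.
Row 3 already has 2, leaving R3C1 = 4.
Completed grid: 1 4 3 2 / 2 3 1 4 / 4 1 2 3 / 3 2 4 1.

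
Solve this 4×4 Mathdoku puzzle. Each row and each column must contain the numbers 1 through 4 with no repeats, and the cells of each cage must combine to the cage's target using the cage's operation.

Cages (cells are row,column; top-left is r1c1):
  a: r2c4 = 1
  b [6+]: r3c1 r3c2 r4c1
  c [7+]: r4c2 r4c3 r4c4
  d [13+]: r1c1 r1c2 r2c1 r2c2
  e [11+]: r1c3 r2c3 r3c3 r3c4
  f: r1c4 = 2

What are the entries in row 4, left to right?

3 1 2 4

F is a freebie, leaving r1c4 = 2.
Cage a is a single given cell, so r2c4 = 1.
Column 4 already has 1, so r4c4 = 4.
4 is placed in column 4, so r3c4 = 3.
Row 1 needs a 1, and only r1c3 is open for it.
Cage e needs sum 11, which forces r2c3 = 3.
1 is placed in column 3, leaving r3c3 = 4.
Cage c has sum 7; hence r4c2 = 1.
1 is placed in column 3; hence r4c3 = 2.
Cage b has sum 6; hence r3c1 = 1.
Column 2 now contains 1, leaving r3c2 = 2.
Row 4 now contains 1, which forces r4c1 = 3.
3 is placed in column 1; hence r1c1 = 4.
The 4 cells of cage d must have sum 13; hence r1c2 = 3.
Cage d needs sum 13, which forces r2c1 = 2.
2 is placed in column 2; hence r2c2 = 4.
Filled in: 4 3 1 2 / 2 4 3 1 / 1 2 4 3 / 3 1 2 4.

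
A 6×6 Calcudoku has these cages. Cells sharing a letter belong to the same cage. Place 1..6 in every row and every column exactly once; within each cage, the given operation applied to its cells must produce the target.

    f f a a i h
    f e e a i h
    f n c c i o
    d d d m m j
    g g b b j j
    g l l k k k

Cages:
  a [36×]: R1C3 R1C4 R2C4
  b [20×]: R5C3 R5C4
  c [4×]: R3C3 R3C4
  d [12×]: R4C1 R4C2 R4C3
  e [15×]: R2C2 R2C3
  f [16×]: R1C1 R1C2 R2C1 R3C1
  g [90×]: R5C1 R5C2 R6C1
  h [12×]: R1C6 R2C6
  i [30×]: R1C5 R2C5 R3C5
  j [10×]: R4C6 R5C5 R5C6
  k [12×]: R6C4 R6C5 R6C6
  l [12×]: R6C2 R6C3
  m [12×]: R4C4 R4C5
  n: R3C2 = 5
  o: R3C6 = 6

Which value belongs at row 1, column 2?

2

Cage f has product 16; hence R1C2 = 2.
Cage n is given, so R3C2 = 5.
Cage o is given, so R3C6 = 6.
Column 2 already has 5, leaving R2C2 = 3.
Cage e needs two cells with product 15, which forces R2C3 = 5.
3 is placed in row 2, leaving R2C6 = 4.
3 is placed in column 2; hence R5C2 = 6.
Column 3 already has 5, leaving R5C3 = 4.
4 is placed in row 5, which forces R5C4 = 5.
Column 2 already has 6, so R6C2 = 4.
The 3 cells of cage i must have product 30, so R1C5 = 5.
4 is placed in column 6, which forces R1C6 = 3.
4 is placed in column 3, leaving R3C3 = 1.
Cage c's pair has product 4; hence R3C4 = 4.
Row 3 now contains 1, which forces R3C5 = 3.
Column 2 already has 4, leaving R4C2 = 1.
Cage j needs product 10, leaving R4C6 = 5.
Row 5 now contains 5, which forces R5C1 = 3.
Cage g has product 90, which forces R6C1 = 5.
Cage l needs two cells with product 12; hence R6C3 = 3.
Cage f has product 16, so R1C1 = 4.
Row 1 now contains 3, leaving R1C3 = 6.
Cage a needs product 36; hence R1C4 = 1.
The 4 cells of cage f must have product 16, which forces R2C1 = 1.
The 3 cells of cage a must have product 36, so R2C4 = 6.
Cage i needs product 30; hence R2C5 = 2.
4 is placed in row 3, which forces R3C1 = 2.
Column 1 already has 2, so R4C1 = 6.
Column 3 now contains 6; hence R4C3 = 2.
2 is placed in row 4, leaving R4C4 = 3.
Row 4 already has 6; hence R4C5 = 4.
Column 5 now contains 2, leaving R5C5 = 1.
1 is placed in row 5, which forces R5C6 = 2.
6 is placed in column 4, leaving R6C4 = 2.
Column 5 now contains 1, leaving R6C5 = 6.
Column 6 already has 2; hence R6C6 = 1.
The full grid is 4 2 6 1 5 3 / 1 3 5 6 2 4 / 2 5 1 4 3 6 / 6 1 2 3 4 5 / 3 6 4 5 1 2 / 5 4 3 2 6 1.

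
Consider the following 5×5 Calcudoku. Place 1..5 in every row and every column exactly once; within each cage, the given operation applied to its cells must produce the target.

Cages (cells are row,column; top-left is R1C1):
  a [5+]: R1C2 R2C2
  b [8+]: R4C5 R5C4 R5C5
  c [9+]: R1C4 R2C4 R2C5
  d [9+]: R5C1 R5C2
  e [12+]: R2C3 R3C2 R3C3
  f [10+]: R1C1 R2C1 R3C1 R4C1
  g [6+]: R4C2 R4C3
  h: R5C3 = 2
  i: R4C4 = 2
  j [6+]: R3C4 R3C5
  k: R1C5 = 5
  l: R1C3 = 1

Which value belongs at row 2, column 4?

5

Cage l is given, so R1C3 = 1.
K is a freebie, leaving R1C5 = 5.
Cage i is a single given cell; hence R4C4 = 2.
Cage h is given, so R5C3 = 2.
Cage g's pair has sum 6, which forces R4C2 = 1.
Cage g needs two cells with sum 6, so R4C3 = 5.
Cage e needs sum 12; hence R3C2 = 5.
5 is placed in row 3, which forces R3C4 = 4.
5 is placed in column 2, leaving R5C2 = 4.
Column 4 now contains 4; hence R1C4 = 3.
The 3 cells of cage e must have sum 12, which forces R2C3 = 4.
Cage c has sum 9, so R2C4 = 5.
Cage c has sum 9; hence R2C5 = 1.
Row 3 now contains 4, leaving R3C3 = 3.
Cage j needs two cells with sum 6, which forces R3C5 = 2.
The 3 cells of cage b must have sum 8, which forces R4C5 = 4.
Row 5 already has 4, leaving R5C1 = 5.
3 is placed in column 4, which forces R5C4 = 1.
Column 5 already has 1; hence R5C5 = 3.
Cage f has sum 10, which forces R1C1 = 4.
Row 1 already has 3, so R1C2 = 2.
Cage f needs sum 10, which forces R2C1 = 2.
Cage a needs two cells with sum 5; hence R2C2 = 3.
Row 3 now contains 2, which forces R3C1 = 1.
Row 4 now contains 4, which forces R4C1 = 3.
Filled in: 4 2 1 3 5 / 2 3 4 5 1 / 1 5 3 4 2 / 3 1 5 2 4 / 5 4 2 1 3.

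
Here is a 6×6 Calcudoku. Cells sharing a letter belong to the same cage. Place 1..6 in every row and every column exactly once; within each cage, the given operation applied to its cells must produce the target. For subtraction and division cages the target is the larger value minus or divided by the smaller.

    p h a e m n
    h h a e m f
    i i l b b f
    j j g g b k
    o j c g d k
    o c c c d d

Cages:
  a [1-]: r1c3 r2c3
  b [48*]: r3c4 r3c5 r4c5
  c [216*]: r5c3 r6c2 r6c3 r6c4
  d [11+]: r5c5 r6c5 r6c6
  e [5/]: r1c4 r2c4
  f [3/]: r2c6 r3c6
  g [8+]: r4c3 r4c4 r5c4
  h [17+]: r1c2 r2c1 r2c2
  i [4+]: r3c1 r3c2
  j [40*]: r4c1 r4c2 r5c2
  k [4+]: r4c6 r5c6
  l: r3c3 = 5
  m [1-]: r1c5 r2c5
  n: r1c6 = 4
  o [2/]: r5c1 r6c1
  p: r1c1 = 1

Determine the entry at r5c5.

5

Cage p is given, so r1c1 = 1.
Cage h has sum 17; hence r1c2 = 6.
1 is placed in row 1, leaving r1c4 = 5.
Cage n is a single given cell; hence r1c6 = 4.
Cage h needs sum 17, leaving r2c1 = 6.
Cage h has sum 17, so r2c2 = 5.
Column 4 already has 5, which forces r2c4 = 1.
Column 1 now contains 1, so r3c1 = 3.
Row 3 already has 3, which forces r3c2 = 1.
Cage l is given, leaving r3c3 = 5.
Cage f needs two cells with quotient 3, leaving r2c6 = 2.
Cage f needs two cells with quotient 3, leaving r3c6 = 6.
Cage j has product 40, so r4c1 = 5.
The 3 cells of cage b must have product 48, so r4c5 = 6.
In row 5, 1 can only go at r5c6, so r5c6 = 1.
1 is placed in column 6; hence r4c6 = 3.
Column 6 now contains 3, so r6c6 = 5.
The 3 cells of cage g must have sum 8, so r4c4 = 4.
4 is placed in column 4, leaving r3c4 = 2.
Cage b has product 48, leaving r3c5 = 4.
Row 4 already has 4, leaving r4c2 = 2.
2 is placed in row 4; hence r4c3 = 1.
Cage j needs product 40, leaving r5c2 = 4.
2 is placed in column 4, which forces r5c4 = 3.
Column 2 now contains 4; hence r6c2 = 3.
Column 4 already has 3, leaving r6c4 = 6.
Cage m's pair has difference 1, leaving r1c5 = 2.
4 is placed in column 5, which forces r2c5 = 3.
Row 5 already has 4, which forces r5c1 = 2.
Row 5 now contains 3, which forces r5c3 = 6.
The 3 cells of cage d must have sum 11, so r5c5 = 5.
Cage o's pair has quotient 2, so r6c1 = 4.
The 4 cells of cage c must have product 216, leaving r6c3 = 2.
Cage d has sum 11, which forces r6c5 = 1.
Row 1 now contains 2, which forces r1c3 = 3.
Row 2 now contains 3, so r2c3 = 4.
Filled in: 1 6 3 5 2 4 / 6 5 4 1 3 2 / 3 1 5 2 4 6 / 5 2 1 4 6 3 / 2 4 6 3 5 1 / 4 3 2 6 1 5.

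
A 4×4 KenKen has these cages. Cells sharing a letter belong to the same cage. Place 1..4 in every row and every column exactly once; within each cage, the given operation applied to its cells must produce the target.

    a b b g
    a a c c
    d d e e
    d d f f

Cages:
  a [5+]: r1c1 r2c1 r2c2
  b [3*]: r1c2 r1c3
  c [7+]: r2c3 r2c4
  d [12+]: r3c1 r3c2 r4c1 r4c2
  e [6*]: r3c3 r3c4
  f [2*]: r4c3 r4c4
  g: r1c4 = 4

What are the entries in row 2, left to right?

1 2 4 3

Cage g is given, leaving r1c4 = 4.
4 is placed in column 4, which forces r2c4 = 3.
3 is placed in column 4, leaving r3c4 = 2.
Column 4 now contains 2, which forces r4c4 = 1.
The 3 cells of cage a must have sum 5, leaving r1c1 = 2.
3 is placed in row 2, which forces r2c1 = 1.
Cage a has sum 5, leaving r2c2 = 2.
3 is placed in row 2, leaving r2c3 = 4.
Row 3 now contains 2, so r3c3 = 3.
Row 4 now contains 1, leaving r4c3 = 2.
Cage b needs two cells with product 3, so r1c2 = 3.
Column 3 already has 3; hence r1c3 = 1.
3 is placed in row 3, so r3c1 = 4.
The 4 cells of cage d must have sum 12; hence r3c2 = 1.
The 4 cells of cage d must have sum 12, so r4c1 = 3.
The 4 cells of cage d must have sum 12; hence r4c2 = 4.
Filled in: 2 3 1 4 / 1 2 4 3 / 4 1 3 2 / 3 4 2 1.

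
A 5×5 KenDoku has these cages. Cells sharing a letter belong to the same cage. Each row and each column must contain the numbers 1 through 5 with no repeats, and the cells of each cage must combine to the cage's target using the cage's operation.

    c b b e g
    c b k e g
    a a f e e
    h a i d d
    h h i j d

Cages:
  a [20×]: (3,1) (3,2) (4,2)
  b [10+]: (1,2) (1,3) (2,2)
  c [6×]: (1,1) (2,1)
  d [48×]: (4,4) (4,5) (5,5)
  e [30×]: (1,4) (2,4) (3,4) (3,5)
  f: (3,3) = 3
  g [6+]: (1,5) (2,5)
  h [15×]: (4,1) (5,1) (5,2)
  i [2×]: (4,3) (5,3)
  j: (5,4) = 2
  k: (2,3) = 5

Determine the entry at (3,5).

Cage k is a single given cell, so (2,3) = 5.
F is a freebie, so (3,3) = 3.
Cage d needs product 48, so (4,4) = 4.
The 3 cells of cage d must have product 48, leaving (4,5) = 3.
Cage j is given; hence (5,4) = 2.
Cage d has product 48, leaving (5,5) = 4.
Cage g needs two cells with sum 6, leaving (1,5) = 5.
The two cells of cage g must have sum 6, so (2,5) = 1.
Cage e has product 30; hence (3,5) = 2.
The two cells of cage i must have product 2; hence (4,3) = 2.
Row 5 now contains 2; hence (5,3) = 1.
Row 1 now contains 5, so (1,2) = 2.
1 is placed in column 3; hence (1,3) = 4.
Cage e has product 30; hence (1,4) = 1.
The 3 cells of cage b must have sum 10; hence (2,2) = 4.
Row 2 already has 1, so (2,4) = 3.
Cage e needs product 30, so (3,4) = 5.
Cage h needs product 15, leaving (4,1) = 1.
Row 4 already has 1, so (4,2) = 5.
Column 2 already has 5, leaving (5,2) = 3.
Row 1 now contains 2, which forces (1,1) = 3.
3 is placed in row 2; hence (2,1) = 2.
Column 1 now contains 1, so (3,1) = 4.
Row 3 now contains 5, which forces (3,2) = 1.
3 is placed in row 5, leaving (5,1) = 5.
Completed grid: 3 2 4 1 5 / 2 4 5 3 1 / 4 1 3 5 2 / 1 5 2 4 3 / 5 3 1 2 4.

2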